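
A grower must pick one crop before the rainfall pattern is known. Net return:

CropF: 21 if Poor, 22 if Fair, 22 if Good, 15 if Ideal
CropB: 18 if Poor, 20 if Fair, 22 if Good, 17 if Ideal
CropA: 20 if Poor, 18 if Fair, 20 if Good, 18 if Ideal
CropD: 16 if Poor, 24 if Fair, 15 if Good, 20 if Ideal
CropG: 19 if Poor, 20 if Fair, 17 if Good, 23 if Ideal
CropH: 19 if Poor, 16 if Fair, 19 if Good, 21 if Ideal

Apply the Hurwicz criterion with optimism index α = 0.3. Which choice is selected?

CropF: 0.3·22 + 0.7·15 = 17.1
CropB: 0.3·22 + 0.7·17 = 18.5
CropA: 0.3·20 + 0.7·18 = 18.6
CropD: 0.3·24 + 0.7·15 = 17.7
CropG: 0.3·23 + 0.7·17 = 18.8
CropH: 0.3·21 + 0.7·16 = 17.5
Highest Hurwicz score = 18.8 → CropG.

CropG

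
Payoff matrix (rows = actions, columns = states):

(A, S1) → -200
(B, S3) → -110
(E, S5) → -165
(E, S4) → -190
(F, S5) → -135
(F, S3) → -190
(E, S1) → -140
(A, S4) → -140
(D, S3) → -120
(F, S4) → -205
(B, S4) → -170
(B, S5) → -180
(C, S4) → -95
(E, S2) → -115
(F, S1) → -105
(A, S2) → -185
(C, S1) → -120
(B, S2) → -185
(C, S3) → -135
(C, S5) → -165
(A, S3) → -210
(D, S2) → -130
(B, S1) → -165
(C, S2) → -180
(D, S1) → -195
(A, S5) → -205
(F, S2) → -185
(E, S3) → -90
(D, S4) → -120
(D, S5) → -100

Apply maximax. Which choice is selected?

Row maxima: A=-140, B=-110, C=-95, D=-100, E=-90, F=-105
Best best-case = -90 → E.

E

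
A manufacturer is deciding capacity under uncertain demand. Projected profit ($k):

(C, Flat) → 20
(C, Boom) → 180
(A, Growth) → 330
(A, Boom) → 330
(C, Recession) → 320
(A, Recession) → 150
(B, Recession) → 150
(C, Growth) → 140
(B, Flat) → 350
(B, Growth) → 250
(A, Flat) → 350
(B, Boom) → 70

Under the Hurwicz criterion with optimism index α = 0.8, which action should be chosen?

A: 0.8·350 + 0.2·150 = 310
B: 0.8·350 + 0.2·70 = 294
C: 0.8·320 + 0.2·20 = 260
Highest Hurwicz score = 310 → A.

A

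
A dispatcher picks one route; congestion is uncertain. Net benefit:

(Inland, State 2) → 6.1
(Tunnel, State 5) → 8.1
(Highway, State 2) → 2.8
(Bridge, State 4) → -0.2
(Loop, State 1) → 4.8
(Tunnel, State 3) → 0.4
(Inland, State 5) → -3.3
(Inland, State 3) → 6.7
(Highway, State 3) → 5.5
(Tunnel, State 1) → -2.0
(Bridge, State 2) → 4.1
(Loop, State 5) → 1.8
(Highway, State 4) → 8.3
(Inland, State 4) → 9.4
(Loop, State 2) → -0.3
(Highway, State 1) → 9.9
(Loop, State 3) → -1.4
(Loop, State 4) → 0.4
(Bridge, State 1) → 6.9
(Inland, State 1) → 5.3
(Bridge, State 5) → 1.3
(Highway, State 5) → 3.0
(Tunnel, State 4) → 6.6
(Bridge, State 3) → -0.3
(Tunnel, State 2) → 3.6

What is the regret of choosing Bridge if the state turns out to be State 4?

9.6

Best payoff under State 4 is 9.4.
Regret = 9.4 − (-0.2) = 9.6.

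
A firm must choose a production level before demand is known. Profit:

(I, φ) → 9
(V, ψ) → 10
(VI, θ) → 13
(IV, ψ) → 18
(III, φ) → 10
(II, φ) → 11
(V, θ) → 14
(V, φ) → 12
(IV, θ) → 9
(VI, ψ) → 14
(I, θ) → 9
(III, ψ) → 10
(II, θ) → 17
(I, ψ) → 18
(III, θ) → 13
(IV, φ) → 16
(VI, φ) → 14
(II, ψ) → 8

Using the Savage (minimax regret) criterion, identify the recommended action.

Column bests: θ=17, φ=16, ψ=18.
I regrets: 8, 7, 0 → max 8
II regrets: 0, 5, 10 → max 10
III regrets: 4, 6, 8 → max 8
IV regrets: 8, 0, 0 → max 8
V regrets: 3, 4, 8 → max 8
VI regrets: 4, 2, 4 → max 4
Smallest max regret = 4 → VI.

VI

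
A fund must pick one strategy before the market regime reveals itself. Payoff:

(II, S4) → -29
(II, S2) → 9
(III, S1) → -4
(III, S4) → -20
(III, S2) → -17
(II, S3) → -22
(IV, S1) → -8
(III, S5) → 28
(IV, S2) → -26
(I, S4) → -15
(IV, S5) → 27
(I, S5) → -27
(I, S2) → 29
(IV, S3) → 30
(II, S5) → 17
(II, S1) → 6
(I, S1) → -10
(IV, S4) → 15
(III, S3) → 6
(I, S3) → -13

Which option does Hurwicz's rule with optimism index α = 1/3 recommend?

I: 1/3·29 + 2/3·(-27) = -25/3
II: 1/3·17 + 2/3·(-29) = -41/3
III: 1/3·28 + 2/3·(-20) = -4
IV: 1/3·30 + 2/3·(-26) = -22/3
Highest Hurwicz score = -4 → III.

III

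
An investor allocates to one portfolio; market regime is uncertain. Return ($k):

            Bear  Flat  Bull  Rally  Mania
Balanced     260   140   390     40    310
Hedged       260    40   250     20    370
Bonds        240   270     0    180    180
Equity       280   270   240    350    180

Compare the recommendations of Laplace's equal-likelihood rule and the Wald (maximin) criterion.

Row averages: Balanced=228, Hedged=188, Bonds=174, Equity=264
Highest average = 264 → Equity.
Row minima: Balanced=40, Hedged=20, Bonds=0, Equity=180
Best worst-case = 180 → Equity.

laplace → Equity; maximin → Equity (agree)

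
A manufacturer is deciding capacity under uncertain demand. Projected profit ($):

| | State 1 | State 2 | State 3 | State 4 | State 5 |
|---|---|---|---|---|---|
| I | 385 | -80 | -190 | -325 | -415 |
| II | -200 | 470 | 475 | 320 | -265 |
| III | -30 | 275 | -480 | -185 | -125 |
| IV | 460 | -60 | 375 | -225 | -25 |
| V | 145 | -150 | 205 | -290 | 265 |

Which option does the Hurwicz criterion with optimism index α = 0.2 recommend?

I: 0.2·385 + 0.8·(-415) = -255
II: 0.2·475 + 0.8·(-265) = -117
III: 0.2·275 + 0.8·(-480) = -329
IV: 0.2·460 + 0.8·(-225) = -88
V: 0.2·265 + 0.8·(-290) = -179
Highest Hurwicz score = -88 → IV.

IV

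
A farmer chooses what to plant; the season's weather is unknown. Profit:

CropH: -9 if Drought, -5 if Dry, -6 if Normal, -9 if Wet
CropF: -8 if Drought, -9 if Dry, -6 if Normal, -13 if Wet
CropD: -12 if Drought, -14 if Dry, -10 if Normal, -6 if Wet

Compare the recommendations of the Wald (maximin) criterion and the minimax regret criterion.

Row minima: CropH=-9, CropF=-13, CropD=-14
Best worst-case = -9 → CropH.
Column bests: Drought=-8, Dry=-5, Normal=-6, Wet=-6.
CropH regrets: 1, 0, 0, 3 → max 3
CropF regrets: 0, 4, 0, 7 → max 7
CropD regrets: 4, 9, 4, 0 → max 9
Smallest max regret = 3 → CropH.

maximin → CropH; minimax regret → CropH (agree)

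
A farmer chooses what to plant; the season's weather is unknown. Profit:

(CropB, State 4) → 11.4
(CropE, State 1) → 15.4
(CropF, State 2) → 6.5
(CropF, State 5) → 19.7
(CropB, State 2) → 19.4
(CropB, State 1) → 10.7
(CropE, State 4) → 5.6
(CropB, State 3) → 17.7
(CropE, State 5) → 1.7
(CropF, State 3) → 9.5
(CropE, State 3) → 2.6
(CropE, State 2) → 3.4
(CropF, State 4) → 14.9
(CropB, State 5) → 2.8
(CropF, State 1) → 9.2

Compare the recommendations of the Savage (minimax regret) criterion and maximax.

Column bests: State 1=15.4, State 2=19.4, State 3=17.7, State 4=14.9, State 5=19.7.
CropB regrets: 4.7, 0.0, 0.0, 3.5, 16.9 → max 16.9
CropF regrets: 6.2, 12.9, 8.2, 0.0, 0.0 → max 12.9
CropE regrets: 0.0, 16.0, 15.1, 9.3, 18.0 → max 18.0
Smallest max regret = 12.9 → CropF.
Row maxima: CropB=19.4, CropF=19.7, CropE=15.4
Best best-case = 19.7 → CropF.

minimax regret → CropF; maximax → CropF (agree)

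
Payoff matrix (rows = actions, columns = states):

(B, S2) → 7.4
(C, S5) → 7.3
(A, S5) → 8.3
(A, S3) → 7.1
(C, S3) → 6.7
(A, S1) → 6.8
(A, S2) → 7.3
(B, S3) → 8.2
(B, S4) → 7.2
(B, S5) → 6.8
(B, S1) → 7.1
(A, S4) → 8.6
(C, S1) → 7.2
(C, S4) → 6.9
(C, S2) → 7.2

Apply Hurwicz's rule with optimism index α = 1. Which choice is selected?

A: 1·8.6 + 0·6.8 = 8.6
B: 1·8.2 + 0·6.8 = 8.2
C: 1·7.3 + 0·6.7 = 7.3
Highest Hurwicz score = 8.6 → A.

A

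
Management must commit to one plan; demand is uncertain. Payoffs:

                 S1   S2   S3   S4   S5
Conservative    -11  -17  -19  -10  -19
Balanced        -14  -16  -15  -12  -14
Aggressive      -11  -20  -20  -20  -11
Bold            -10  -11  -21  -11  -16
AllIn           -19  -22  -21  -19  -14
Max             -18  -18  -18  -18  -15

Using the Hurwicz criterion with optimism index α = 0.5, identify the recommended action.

Balanced

Conservative: 0.5·(-10) + 0.5·(-19) = -14.5
Balanced: 0.5·(-12) + 0.5·(-16) = -14
Aggressive: 0.5·(-11) + 0.5·(-20) = -15.5
Bold: 0.5·(-10) + 0.5·(-21) = -15.5
AllIn: 0.5·(-14) + 0.5·(-22) = -18
Max: 0.5·(-15) + 0.5·(-18) = -16.5
Highest Hurwicz score = -14 → Balanced.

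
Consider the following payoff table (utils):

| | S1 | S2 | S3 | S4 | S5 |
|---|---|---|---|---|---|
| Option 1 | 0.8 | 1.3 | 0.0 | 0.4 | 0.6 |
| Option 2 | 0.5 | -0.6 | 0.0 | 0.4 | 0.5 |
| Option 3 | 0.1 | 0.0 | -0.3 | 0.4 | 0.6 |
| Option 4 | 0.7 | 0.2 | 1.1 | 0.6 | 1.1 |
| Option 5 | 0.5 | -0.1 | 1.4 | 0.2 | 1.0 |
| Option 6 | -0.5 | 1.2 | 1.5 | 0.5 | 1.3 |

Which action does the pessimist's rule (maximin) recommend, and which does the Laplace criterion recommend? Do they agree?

Row minima: Option 1=0.0, Option 2=-0.6, Option 3=-0.3, Option 4=0.2, Option 5=-0.1, Option 6=-0.5
Best worst-case = 0.2 → Option 4.
Row averages: Option 1=0.62, Option 2=0.16, Option 3=0.16, Option 4=0.74, Option 5=0.6, Option 6=0.8
Highest average = 0.8 → Option 6.

maximin → Option 4; laplace → Option 6 (disagree)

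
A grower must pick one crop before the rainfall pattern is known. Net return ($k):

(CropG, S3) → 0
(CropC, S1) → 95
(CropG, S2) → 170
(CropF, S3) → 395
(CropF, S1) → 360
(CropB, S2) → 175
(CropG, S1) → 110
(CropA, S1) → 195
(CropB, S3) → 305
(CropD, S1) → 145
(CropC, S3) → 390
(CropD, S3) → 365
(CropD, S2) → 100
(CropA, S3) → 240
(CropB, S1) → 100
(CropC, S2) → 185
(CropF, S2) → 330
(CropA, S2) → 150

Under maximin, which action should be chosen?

CropF

Row minima: CropF=330, CropD=100, CropC=95, CropB=100, CropG=0, CropA=150
Best worst-case = 330 → CropF.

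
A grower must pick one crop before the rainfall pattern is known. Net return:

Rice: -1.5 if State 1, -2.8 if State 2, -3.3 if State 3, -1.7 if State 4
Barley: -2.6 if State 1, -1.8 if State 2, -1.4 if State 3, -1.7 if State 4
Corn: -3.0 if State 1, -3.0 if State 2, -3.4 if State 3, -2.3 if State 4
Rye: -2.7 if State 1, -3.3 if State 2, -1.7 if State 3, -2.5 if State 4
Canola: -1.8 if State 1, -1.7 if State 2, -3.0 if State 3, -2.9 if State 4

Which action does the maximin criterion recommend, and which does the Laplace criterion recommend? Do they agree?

Row minima: Rice=-3.3, Barley=-2.6, Corn=-3.4, Rye=-3.3, Canola=-3.0
Best worst-case = -2.6 → Barley.
Row averages: Rice=-2.325, Barley=-1.875, Corn=-2.925, Rye=-2.55, Canola=-2.35
Highest average = -1.875 → Barley.

maximin → Barley; laplace → Barley (agree)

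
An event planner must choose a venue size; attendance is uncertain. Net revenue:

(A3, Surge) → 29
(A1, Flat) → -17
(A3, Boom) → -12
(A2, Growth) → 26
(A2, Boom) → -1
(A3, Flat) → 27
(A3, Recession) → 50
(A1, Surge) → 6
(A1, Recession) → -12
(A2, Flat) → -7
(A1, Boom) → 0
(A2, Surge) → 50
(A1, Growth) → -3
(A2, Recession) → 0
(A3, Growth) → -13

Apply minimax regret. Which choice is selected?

Column bests: Recession=50, Flat=27, Growth=26, Boom=0, Surge=50.
A1 regrets: 62, 44, 29, 0, 44 → max 62
A2 regrets: 50, 34, 0, 1, 0 → max 50
A3 regrets: 0, 0, 39, 12, 21 → max 39
Smallest max regret = 39 → A3.

A3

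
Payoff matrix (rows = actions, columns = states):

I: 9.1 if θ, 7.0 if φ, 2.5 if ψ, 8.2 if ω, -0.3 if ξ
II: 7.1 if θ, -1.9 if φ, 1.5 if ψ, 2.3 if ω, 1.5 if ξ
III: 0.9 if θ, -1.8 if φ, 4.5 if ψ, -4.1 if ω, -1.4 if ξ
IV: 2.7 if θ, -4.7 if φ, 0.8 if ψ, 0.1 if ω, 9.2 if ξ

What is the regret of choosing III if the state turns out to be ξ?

Best payoff under ξ is 9.2.
Regret = 9.2 − (-1.4) = 10.6.

10.6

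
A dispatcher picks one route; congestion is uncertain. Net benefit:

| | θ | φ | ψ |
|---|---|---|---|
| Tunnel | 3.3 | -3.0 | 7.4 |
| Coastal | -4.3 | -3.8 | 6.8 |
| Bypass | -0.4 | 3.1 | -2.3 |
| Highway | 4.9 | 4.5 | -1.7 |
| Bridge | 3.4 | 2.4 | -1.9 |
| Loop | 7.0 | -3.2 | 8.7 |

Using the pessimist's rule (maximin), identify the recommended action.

Highway

Row minima: Tunnel=-3.0, Coastal=-4.3, Bypass=-2.3, Highway=-1.7, Bridge=-1.9, Loop=-3.2
Best worst-case = -1.7 → Highway.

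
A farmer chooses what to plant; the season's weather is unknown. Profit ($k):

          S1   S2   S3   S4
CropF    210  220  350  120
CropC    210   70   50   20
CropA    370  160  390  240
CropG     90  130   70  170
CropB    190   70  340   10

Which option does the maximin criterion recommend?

CropA

Row minima: CropF=120, CropC=20, CropA=160, CropG=70, CropB=10
Best worst-case = 160 → CropA.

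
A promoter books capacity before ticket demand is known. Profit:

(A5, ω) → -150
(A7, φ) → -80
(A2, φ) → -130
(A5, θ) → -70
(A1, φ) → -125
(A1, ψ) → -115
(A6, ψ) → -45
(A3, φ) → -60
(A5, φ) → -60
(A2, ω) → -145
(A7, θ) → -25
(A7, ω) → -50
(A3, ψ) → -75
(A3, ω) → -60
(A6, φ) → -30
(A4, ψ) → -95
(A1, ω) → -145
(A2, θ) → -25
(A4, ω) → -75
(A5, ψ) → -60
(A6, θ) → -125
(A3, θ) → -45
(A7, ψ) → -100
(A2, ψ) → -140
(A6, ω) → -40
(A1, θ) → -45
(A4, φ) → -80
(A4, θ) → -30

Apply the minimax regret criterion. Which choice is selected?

Column bests: θ=-25, φ=-30, ψ=-45, ω=-40.
A1 regrets: 20, 95, 70, 105 → max 105
A2 regrets: 0, 100, 95, 105 → max 105
A3 regrets: 20, 30, 30, 20 → max 30
A4 regrets: 5, 50, 50, 35 → max 50
A5 regrets: 45, 30, 15, 110 → max 110
A6 regrets: 100, 0, 0, 0 → max 100
A7 regrets: 0, 50, 55, 10 → max 55
Smallest max regret = 30 → A3.

A3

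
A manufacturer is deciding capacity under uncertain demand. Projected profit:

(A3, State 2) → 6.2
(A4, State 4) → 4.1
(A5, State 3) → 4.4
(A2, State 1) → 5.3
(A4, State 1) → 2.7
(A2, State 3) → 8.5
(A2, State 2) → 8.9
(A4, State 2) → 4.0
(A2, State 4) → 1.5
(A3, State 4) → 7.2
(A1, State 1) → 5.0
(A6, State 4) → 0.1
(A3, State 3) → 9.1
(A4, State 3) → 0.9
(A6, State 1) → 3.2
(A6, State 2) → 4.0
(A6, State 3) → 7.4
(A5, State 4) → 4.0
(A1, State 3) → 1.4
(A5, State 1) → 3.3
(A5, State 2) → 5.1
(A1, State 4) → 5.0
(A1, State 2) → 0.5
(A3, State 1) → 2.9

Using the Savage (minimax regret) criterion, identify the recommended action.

Column bests: State 1=5.3, State 2=8.9, State 3=9.1, State 4=7.2.
A1 regrets: 0.3, 8.4, 7.7, 2.2 → max 8.4
A2 regrets: 0.0, 0.0, 0.6, 5.7 → max 5.7
A3 regrets: 2.4, 2.7, 0.0, 0.0 → max 2.7
A4 regrets: 2.6, 4.9, 8.2, 3.1 → max 8.2
A5 regrets: 2.0, 3.8, 4.7, 3.2 → max 4.7
A6 regrets: 2.1, 4.9, 1.7, 7.1 → max 7.1
Smallest max regret = 2.7 → A3.

A3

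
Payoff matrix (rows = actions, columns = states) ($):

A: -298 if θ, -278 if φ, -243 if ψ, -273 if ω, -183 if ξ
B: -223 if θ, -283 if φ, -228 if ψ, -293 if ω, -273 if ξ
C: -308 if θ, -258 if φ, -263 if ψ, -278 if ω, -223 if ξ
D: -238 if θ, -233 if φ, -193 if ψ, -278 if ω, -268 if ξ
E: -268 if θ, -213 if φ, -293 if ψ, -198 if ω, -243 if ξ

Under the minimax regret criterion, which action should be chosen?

A

Column bests: θ=-223, φ=-213, ψ=-193, ω=-198, ξ=-183.
A regrets: 75, 65, 50, 75, 0 → max 75
B regrets: 0, 70, 35, 95, 90 → max 95
C regrets: 85, 45, 70, 80, 40 → max 85
D regrets: 15, 20, 0, 80, 85 → max 85
E regrets: 45, 0, 100, 0, 60 → max 100
Smallest max regret = 75 → A.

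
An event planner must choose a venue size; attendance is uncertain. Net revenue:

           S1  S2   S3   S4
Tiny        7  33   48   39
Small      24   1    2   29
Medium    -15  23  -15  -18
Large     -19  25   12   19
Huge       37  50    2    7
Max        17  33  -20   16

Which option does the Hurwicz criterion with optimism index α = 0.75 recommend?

Huge

Tiny: 0.75·48 + 0.25·7 = 37.75
Small: 0.75·29 + 0.25·1 = 22
Medium: 0.75·23 + 0.25·(-18) = 12.75
Large: 0.75·25 + 0.25·(-19) = 14
Huge: 0.75·50 + 0.25·2 = 38
Max: 0.75·33 + 0.25·(-20) = 19.75
Highest Hurwicz score = 38 → Huge.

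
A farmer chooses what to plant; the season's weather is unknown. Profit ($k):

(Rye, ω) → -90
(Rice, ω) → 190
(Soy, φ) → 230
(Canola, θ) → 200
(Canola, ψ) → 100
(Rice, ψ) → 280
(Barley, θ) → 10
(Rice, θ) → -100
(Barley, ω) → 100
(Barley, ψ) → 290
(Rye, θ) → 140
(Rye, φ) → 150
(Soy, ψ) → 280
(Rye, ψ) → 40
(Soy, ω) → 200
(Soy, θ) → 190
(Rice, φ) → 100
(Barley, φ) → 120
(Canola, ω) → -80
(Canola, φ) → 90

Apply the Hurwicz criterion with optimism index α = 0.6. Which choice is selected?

Soy

Soy: 0.6·280 + 0.4·190 = 244
Rye: 0.6·150 + 0.4·(-90) = 54
Rice: 0.6·280 + 0.4·(-100) = 128
Canola: 0.6·200 + 0.4·(-80) = 88
Barley: 0.6·290 + 0.4·10 = 178
Highest Hurwicz score = 244 → Soy.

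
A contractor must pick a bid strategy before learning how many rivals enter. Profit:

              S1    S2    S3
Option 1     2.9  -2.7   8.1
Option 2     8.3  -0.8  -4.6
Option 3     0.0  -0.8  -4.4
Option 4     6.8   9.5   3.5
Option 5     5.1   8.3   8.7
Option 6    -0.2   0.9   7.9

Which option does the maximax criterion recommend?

Option 4

Row maxima: Option 1=8.1, Option 2=8.3, Option 3=0.0, Option 4=9.5, Option 5=8.7, Option 6=7.9
Best best-case = 9.5 → Option 4.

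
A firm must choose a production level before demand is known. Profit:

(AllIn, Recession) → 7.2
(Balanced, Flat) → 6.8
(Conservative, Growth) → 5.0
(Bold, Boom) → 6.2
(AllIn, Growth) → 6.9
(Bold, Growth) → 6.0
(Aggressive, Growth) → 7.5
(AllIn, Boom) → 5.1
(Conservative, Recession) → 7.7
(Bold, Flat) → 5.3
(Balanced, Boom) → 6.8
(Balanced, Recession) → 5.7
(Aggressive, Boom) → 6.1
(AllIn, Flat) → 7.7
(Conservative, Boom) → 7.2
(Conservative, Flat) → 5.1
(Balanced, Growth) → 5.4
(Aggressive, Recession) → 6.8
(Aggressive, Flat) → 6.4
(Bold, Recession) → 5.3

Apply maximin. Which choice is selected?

Row minima: Conservative=5.0, Balanced=5.4, Aggressive=6.1, Bold=5.3, AllIn=5.1
Best worst-case = 6.1 → Aggressive.

Aggressive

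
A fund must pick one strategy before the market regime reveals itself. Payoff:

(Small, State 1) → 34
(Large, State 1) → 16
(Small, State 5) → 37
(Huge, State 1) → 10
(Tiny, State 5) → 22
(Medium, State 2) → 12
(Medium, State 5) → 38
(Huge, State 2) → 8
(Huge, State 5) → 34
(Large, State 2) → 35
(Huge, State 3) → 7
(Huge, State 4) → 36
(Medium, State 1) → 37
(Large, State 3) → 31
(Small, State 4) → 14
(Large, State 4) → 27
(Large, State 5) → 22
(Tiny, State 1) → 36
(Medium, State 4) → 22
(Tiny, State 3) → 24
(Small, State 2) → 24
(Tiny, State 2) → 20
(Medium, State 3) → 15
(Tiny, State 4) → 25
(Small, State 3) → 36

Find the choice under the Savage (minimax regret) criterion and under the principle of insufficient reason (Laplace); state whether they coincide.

minimax regret → Tiny; laplace → Small (disagree)

Column bests: State 1=37, State 2=35, State 3=36, State 4=36, State 5=38.
Tiny regrets: 1, 15, 12, 11, 16 → max 16
Small regrets: 3, 11, 0, 22, 1 → max 22
Medium regrets: 0, 23, 21, 14, 0 → max 23
Large regrets: 21, 0, 5, 9, 16 → max 21
Huge regrets: 27, 27, 29, 0, 4 → max 29
Smallest max regret = 16 → Tiny.
Row averages: Tiny=25.4, Small=29, Medium=24.8, Large=26.2, Huge=19
Highest average = 29 → Small.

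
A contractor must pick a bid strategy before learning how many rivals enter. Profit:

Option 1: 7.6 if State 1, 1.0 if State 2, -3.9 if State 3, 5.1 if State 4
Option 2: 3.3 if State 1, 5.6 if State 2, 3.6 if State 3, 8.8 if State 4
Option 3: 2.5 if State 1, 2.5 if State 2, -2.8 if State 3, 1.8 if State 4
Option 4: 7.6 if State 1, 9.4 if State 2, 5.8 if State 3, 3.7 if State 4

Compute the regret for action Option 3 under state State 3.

Best payoff under State 3 is 5.8.
Regret = 5.8 − (-2.8) = 8.6.

8.6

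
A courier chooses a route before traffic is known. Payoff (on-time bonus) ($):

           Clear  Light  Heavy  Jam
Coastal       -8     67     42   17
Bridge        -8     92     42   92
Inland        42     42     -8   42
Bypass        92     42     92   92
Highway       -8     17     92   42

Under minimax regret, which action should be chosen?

Bypass

Column bests: Clear=92, Light=92, Heavy=92, Jam=92.
Coastal regrets: 100, 25, 50, 75 → max 100
Bridge regrets: 100, 0, 50, 0 → max 100
Inland regrets: 50, 50, 100, 50 → max 100
Bypass regrets: 0, 50, 0, 0 → max 50
Highway regrets: 100, 75, 0, 50 → max 100
Smallest max regret = 50 → Bypass.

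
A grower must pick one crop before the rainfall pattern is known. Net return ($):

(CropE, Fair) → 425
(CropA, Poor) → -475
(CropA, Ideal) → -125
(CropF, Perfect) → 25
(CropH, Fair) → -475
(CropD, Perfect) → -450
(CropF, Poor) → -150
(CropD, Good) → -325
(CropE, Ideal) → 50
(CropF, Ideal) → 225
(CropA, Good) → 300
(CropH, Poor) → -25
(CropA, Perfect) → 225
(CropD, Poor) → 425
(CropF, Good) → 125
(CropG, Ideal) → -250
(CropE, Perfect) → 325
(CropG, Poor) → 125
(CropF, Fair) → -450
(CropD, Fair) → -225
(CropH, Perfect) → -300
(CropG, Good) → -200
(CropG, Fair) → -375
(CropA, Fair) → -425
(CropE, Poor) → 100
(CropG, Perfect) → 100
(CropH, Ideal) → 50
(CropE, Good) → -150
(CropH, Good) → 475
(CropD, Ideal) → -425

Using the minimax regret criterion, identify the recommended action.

Column bests: Poor=425, Fair=425, Good=475, Ideal=225, Perfect=325.
CropD regrets: 0, 650, 800, 650, 775 → max 800
CropE regrets: 325, 0, 625, 175, 0 → max 625
CropF regrets: 575, 875, 350, 0, 300 → max 875
CropH regrets: 450, 900, 0, 175, 625 → max 900
CropA regrets: 900, 850, 175, 350, 100 → max 900
CropG regrets: 300, 800, 675, 475, 225 → max 800
Smallest max regret = 625 → CropE.

CropE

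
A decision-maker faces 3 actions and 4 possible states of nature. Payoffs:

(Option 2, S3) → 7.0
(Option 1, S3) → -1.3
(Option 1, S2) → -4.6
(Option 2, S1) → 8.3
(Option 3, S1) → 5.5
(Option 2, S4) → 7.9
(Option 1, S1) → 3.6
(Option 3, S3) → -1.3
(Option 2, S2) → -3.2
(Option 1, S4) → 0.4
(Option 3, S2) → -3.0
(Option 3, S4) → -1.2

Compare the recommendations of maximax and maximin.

Row maxima: Option 1=3.6, Option 2=8.3, Option 3=5.5
Best best-case = 8.3 → Option 2.
Row minima: Option 1=-4.6, Option 2=-3.2, Option 3=-3.0
Best worst-case = -3.0 → Option 3.

maximax → Option 2; maximin → Option 3 (disagree)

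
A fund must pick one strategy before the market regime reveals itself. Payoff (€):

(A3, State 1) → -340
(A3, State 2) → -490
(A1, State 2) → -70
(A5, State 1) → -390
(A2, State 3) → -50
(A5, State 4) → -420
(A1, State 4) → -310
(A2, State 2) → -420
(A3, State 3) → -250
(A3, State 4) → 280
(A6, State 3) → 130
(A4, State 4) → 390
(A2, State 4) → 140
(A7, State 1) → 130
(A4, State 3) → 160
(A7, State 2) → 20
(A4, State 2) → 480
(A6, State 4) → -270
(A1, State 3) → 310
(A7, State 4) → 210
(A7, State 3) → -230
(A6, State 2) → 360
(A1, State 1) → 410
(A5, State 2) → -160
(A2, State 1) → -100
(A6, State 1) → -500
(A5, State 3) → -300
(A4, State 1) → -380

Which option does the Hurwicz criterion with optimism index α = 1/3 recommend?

A1

A1: 1/3·410 + 2/3·(-310) = -70
A2: 1/3·140 + 2/3·(-420) = -700/3
A3: 1/3·280 + 2/3·(-490) = -700/3
A4: 1/3·480 + 2/3·(-380) = -280/3
A5: 1/3·(-160) + 2/3·(-420) = -1000/3
A6: 1/3·360 + 2/3·(-500) = -640/3
A7: 1/3·210 + 2/3·(-230) = -250/3
Highest Hurwicz score = -70 → A1.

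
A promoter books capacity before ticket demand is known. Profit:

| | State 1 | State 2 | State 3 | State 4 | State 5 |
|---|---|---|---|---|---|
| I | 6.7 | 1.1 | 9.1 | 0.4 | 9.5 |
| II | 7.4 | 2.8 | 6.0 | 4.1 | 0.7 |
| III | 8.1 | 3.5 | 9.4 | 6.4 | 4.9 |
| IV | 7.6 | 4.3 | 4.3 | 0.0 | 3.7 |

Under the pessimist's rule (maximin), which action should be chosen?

III

Row minima: I=0.4, II=0.7, III=3.5, IV=0.0
Best worst-case = 3.5 → III.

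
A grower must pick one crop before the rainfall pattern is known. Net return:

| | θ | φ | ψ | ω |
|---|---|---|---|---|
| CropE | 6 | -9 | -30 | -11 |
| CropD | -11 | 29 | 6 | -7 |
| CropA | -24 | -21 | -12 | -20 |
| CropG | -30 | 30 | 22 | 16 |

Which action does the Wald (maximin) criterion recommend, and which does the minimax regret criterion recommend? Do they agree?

maximin → CropD; minimax regret → CropD (agree)

Row minima: CropE=-30, CropD=-11, CropA=-24, CropG=-30
Best worst-case = -11 → CropD.
Column bests: θ=6, φ=30, ψ=22, ω=16.
CropE regrets: 0, 39, 52, 27 → max 52
CropD regrets: 17, 1, 16, 23 → max 23
CropA regrets: 30, 51, 34, 36 → max 51
CropG regrets: 36, 0, 0, 0 → max 36
Smallest max regret = 23 → CropD.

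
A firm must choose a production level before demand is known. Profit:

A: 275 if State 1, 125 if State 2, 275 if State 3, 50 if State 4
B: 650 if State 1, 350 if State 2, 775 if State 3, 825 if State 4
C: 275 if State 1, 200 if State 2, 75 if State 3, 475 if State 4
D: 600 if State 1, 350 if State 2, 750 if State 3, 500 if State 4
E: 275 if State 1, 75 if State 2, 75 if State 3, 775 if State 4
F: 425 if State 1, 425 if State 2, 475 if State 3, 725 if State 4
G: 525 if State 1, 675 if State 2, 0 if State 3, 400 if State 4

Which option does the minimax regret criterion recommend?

Column bests: State 1=650, State 2=675, State 3=775, State 4=825.
A regrets: 375, 550, 500, 775 → max 775
B regrets: 0, 325, 0, 0 → max 325
C regrets: 375, 475, 700, 350 → max 700
D regrets: 50, 325, 25, 325 → max 325
E regrets: 375, 600, 700, 50 → max 700
F regrets: 225, 250, 300, 100 → max 300
G regrets: 125, 0, 775, 425 → max 775
Smallest max regret = 300 → F.

F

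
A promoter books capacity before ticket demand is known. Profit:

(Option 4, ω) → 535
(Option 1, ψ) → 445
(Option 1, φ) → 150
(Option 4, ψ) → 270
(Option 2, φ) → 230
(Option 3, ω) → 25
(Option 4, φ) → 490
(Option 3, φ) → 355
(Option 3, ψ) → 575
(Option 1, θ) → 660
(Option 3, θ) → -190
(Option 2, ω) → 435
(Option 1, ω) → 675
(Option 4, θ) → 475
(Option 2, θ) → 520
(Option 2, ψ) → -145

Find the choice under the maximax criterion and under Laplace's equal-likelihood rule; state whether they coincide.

Row maxima: Option 1=675, Option 2=520, Option 3=575, Option 4=535
Best best-case = 675 → Option 1.
Row averages: Option 1=482.5, Option 2=260, Option 3=191.25, Option 4=442.5
Highest average = 482.5 → Option 1.

maximax → Option 1; laplace → Option 1 (agree)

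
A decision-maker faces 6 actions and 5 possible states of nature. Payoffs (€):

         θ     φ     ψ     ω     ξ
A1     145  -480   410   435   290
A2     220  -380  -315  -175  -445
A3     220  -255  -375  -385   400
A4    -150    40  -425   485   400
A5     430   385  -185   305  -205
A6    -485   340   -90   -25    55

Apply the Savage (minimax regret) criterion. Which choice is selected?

Column bests: θ=430, φ=385, ψ=410, ω=485, ξ=400.
A1 regrets: 285, 865, 0, 50, 110 → max 865
A2 regrets: 210, 765, 725, 660, 845 → max 845
A3 regrets: 210, 640, 785, 870, 0 → max 870
A4 regrets: 580, 345, 835, 0, 0 → max 835
A5 regrets: 0, 0, 595, 180, 605 → max 605
A6 regrets: 915, 45, 500, 510, 345 → max 915
Smallest max regret = 605 → A5.

A5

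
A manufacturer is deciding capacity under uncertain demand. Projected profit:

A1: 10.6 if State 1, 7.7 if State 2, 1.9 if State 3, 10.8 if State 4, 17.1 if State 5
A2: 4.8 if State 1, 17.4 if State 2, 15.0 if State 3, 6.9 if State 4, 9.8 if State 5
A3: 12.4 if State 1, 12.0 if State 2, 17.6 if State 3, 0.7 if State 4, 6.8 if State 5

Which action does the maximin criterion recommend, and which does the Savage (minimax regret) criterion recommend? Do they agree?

Row minima: A1=1.9, A2=4.8, A3=0.7
Best worst-case = 4.8 → A2.
Column bests: State 1=12.4, State 2=17.4, State 3=17.6, State 4=10.8, State 5=17.1.
A1 regrets: 1.8, 9.7, 15.7, 0.0, 0.0 → max 15.7
A2 regrets: 7.6, 0.0, 2.6, 3.9, 7.3 → max 7.6
A3 regrets: 0.0, 5.4, 0.0, 10.1, 10.3 → max 10.3
Smallest max regret = 7.6 → A2.

maximin → A2; minimax regret → A2 (agree)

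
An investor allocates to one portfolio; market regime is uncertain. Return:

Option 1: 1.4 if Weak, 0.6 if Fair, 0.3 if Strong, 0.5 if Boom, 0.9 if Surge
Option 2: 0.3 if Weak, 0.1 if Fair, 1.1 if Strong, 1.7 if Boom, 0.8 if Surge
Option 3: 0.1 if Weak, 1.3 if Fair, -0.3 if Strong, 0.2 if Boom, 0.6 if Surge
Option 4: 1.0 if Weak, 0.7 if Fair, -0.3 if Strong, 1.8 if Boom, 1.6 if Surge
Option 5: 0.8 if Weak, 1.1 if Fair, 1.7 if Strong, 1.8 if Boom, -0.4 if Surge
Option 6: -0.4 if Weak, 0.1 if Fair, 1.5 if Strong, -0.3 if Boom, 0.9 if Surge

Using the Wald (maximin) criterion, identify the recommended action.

Option 1

Row minima: Option 1=0.3, Option 2=0.1, Option 3=-0.3, Option 4=-0.3, Option 5=-0.4, Option 6=-0.4
Best worst-case = 0.3 → Option 1.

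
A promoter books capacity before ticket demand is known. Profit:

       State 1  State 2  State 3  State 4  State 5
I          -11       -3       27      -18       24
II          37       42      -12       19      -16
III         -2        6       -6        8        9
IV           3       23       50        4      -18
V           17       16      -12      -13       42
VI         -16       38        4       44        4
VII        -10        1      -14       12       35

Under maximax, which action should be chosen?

Row maxima: I=27, II=42, III=9, IV=50, V=42, VI=44, VII=35
Best best-case = 50 → IV.

IV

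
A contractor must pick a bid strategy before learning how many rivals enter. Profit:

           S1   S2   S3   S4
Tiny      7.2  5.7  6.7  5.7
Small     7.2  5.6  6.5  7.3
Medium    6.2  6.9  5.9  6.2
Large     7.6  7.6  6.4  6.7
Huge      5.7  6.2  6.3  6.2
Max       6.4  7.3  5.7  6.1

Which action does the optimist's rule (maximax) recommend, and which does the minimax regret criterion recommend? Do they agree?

maximax → Large; minimax regret → Large (agree)

Row maxima: Tiny=7.2, Small=7.3, Medium=6.9, Large=7.6, Huge=6.3, Max=7.3
Best best-case = 7.6 → Large.
Column bests: S1=7.6, S2=7.6, S3=6.7, S4=7.3.
Tiny regrets: 0.4, 1.9, 0.0, 1.6 → max 1.9
Small regrets: 0.4, 2.0, 0.2, 0.0 → max 2.0
Medium regrets: 1.4, 0.7, 0.8, 1.1 → max 1.4
Large regrets: 0.0, 0.0, 0.3, 0.6 → max 0.6
Huge regrets: 1.9, 1.4, 0.4, 1.1 → max 1.9
Max regrets: 1.2, 0.3, 1.0, 1.2 → max 1.2
Smallest max regret = 0.6 → Large.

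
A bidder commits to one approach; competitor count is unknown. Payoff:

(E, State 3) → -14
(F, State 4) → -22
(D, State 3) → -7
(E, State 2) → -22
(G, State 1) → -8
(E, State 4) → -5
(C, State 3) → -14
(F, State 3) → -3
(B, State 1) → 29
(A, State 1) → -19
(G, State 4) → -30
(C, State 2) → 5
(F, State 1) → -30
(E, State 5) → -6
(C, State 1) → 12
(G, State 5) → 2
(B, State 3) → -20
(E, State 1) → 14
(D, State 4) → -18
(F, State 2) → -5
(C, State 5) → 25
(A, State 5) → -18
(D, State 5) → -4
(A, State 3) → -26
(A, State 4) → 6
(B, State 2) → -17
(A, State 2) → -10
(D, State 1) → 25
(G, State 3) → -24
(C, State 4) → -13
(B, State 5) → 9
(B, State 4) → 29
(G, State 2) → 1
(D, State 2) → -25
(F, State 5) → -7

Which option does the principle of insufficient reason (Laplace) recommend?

B

Row averages: A=-13.4, B=6, C=3, D=-5.8, E=-6.6, F=-13.4, G=-11.8
Highest average = 6 → B.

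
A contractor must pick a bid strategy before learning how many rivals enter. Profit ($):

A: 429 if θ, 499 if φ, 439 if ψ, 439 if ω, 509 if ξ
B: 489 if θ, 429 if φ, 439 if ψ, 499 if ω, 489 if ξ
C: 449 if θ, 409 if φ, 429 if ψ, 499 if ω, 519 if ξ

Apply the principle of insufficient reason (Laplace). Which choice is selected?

Row averages: A=463, B=469, C=461
Highest average = 469 → B.

B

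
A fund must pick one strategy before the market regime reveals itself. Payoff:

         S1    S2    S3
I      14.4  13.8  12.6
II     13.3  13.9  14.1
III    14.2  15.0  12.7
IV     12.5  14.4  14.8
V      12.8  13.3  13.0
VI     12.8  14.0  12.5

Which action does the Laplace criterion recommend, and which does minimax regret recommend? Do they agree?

Row averages: I=13.6, II=413/30, III=419/30, IV=13.9, V=391/30, VI=13.1
Highest average = 419/30 → III.
Column bests: S1=14.4, S2=15.0, S3=14.8.
I regrets: 0.0, 1.2, 2.2 → max 2.2
II regrets: 1.1, 1.1, 0.7 → max 1.1
III regrets: 0.2, 0.0, 2.1 → max 2.1
IV regrets: 1.9, 0.6, 0.0 → max 1.9
V regrets: 1.6, 1.7, 1.8 → max 1.8
VI regrets: 1.6, 1.0, 2.3 → max 2.3
Smallest max regret = 1.1 → II.

laplace → III; minimax regret → II (disagree)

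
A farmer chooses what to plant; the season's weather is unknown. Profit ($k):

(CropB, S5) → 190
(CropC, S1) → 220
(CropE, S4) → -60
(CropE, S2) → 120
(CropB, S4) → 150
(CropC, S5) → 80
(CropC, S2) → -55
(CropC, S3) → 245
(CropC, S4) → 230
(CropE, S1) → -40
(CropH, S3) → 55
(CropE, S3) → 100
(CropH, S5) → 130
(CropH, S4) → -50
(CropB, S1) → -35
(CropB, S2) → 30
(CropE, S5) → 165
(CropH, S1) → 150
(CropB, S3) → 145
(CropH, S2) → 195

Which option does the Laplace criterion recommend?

Row averages: CropH=96, CropB=96, CropC=144, CropE=57
Highest average = 144 → CropC.

CropC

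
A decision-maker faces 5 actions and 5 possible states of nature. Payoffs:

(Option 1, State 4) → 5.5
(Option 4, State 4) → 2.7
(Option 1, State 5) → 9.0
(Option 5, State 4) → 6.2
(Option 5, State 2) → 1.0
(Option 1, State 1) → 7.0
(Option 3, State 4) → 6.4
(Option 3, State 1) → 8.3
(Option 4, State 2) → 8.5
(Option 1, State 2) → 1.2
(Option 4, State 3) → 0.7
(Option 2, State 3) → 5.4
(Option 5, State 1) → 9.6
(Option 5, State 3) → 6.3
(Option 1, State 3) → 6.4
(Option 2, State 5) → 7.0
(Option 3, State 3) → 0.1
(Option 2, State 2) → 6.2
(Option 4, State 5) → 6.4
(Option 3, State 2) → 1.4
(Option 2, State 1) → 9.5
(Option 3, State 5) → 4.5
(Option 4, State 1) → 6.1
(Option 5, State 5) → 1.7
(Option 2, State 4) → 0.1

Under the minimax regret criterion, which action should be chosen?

Column bests: State 1=9.6, State 2=8.5, State 3=6.4, State 4=6.4, State 5=9.0.
Option 1 regrets: 2.6, 7.3, 0.0, 0.9, 0.0 → max 7.3
Option 2 regrets: 0.1, 2.3, 1.0, 6.3, 2.0 → max 6.3
Option 3 regrets: 1.3, 7.1, 6.3, 0.0, 4.5 → max 7.1
Option 4 regrets: 3.5, 0.0, 5.7, 3.7, 2.6 → max 5.7
Option 5 regrets: 0.0, 7.5, 0.1, 0.2, 7.3 → max 7.5
Smallest max regret = 5.7 → Option 4.

Option 4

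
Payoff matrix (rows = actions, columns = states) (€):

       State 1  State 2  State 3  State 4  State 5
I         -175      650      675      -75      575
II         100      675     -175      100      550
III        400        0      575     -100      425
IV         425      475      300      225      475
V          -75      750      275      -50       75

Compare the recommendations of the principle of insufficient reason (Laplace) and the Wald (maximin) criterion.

Row averages: I=330, II=250, III=260, IV=380, V=195
Highest average = 380 → IV.
Row minima: I=-175, II=-175, III=-100, IV=225, V=-75
Best worst-case = 225 → IV.

laplace → IV; maximin → IV (agree)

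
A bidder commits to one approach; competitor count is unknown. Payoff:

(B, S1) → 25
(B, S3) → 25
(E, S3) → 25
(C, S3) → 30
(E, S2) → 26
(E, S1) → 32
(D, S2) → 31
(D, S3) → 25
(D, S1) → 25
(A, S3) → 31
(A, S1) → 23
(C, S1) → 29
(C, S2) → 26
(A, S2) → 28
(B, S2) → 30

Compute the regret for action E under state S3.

Best payoff under S3 is 31.
Regret = 31 − 25 = 6.

6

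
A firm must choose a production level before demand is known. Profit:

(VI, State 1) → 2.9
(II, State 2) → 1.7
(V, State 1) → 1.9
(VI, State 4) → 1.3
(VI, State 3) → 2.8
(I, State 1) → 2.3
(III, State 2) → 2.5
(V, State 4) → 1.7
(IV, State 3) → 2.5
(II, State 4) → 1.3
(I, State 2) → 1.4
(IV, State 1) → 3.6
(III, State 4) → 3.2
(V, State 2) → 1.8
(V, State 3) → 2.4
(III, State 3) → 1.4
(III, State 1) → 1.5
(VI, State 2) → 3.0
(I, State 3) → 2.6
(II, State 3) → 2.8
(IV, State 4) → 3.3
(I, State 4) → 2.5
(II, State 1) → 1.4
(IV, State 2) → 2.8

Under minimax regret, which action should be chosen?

Column bests: State 1=3.6, State 2=3.0, State 3=2.8, State 4=3.3.
I regrets: 1.3, 1.6, 0.2, 0.8 → max 1.6
II regrets: 2.2, 1.3, 0.0, 2.0 → max 2.2
III regrets: 2.1, 0.5, 1.4, 0.1 → max 2.1
IV regrets: 0.0, 0.2, 0.3, 0.0 → max 0.3
V regrets: 1.7, 1.2, 0.4, 1.6 → max 1.7
VI regrets: 0.7, 0.0, 0.0, 2.0 → max 2.0
Smallest max regret = 0.3 → IV.

IV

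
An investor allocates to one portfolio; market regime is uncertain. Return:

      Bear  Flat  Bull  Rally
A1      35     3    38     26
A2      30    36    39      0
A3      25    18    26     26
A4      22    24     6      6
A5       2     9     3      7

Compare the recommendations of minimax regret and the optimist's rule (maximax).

minimax regret → A3; maximax → A2 (disagree)

Column bests: Bear=35, Flat=36, Bull=39, Rally=26.
A1 regrets: 0, 33, 1, 0 → max 33
A2 regrets: 5, 0, 0, 26 → max 26
A3 regrets: 10, 18, 13, 0 → max 18
A4 regrets: 13, 12, 33, 20 → max 33
A5 regrets: 33, 27, 36, 19 → max 36
Smallest max regret = 18 → A3.
Row maxima: A1=38, A2=39, A3=26, A4=24, A5=9
Best best-case = 39 → A2.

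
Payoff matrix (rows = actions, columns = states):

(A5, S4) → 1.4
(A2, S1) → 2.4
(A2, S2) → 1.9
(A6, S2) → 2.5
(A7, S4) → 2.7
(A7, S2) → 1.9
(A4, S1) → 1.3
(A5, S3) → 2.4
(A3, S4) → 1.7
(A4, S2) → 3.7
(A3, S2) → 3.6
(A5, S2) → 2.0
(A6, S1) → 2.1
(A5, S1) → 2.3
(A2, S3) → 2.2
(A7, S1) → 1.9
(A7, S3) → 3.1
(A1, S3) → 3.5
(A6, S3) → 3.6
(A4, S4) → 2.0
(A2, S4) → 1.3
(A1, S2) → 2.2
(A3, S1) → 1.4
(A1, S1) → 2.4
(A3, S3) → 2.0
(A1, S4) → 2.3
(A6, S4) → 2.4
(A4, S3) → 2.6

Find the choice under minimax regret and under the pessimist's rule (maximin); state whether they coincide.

minimax regret → A4; maximin → A1 (disagree)

Column bests: S1=2.4, S2=3.7, S3=3.6, S4=2.7.
A1 regrets: 0.0, 1.5, 0.1, 0.4 → max 1.5
A2 regrets: 0.0, 1.8, 1.4, 1.4 → max 1.8
A3 regrets: 1.0, 0.1, 1.6, 1.0 → max 1.6
A4 regrets: 1.1, 0.0, 1.0, 0.7 → max 1.1
A5 regrets: 0.1, 1.7, 1.2, 1.3 → max 1.7
A6 regrets: 0.3, 1.2, 0.0, 0.3 → max 1.2
A7 regrets: 0.5, 1.8, 0.5, 0.0 → max 1.8
Smallest max regret = 1.1 → A4.
Row minima: A1=2.2, A2=1.3, A3=1.4, A4=1.3, A5=1.4, A6=2.1, A7=1.9
Best worst-case = 2.2 → A1.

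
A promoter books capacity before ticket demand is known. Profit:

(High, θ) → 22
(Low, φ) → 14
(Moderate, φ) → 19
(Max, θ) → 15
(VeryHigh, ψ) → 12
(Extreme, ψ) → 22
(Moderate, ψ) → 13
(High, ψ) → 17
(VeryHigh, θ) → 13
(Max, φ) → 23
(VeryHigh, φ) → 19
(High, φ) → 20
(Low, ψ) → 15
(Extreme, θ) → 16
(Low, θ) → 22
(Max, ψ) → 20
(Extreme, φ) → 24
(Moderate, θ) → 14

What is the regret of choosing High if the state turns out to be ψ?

Best payoff under ψ is 22.
Regret = 22 − 17 = 5.

5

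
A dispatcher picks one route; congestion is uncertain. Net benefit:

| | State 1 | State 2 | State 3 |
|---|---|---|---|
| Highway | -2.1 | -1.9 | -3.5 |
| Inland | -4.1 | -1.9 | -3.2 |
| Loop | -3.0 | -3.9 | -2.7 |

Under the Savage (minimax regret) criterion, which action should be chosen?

Column bests: State 1=-2.1, State 2=-1.9, State 3=-2.7.
Highway regrets: 0.0, 0.0, 0.8 → max 0.8
Inland regrets: 2.0, 0.0, 0.5 → max 2.0
Loop regrets: 0.9, 2.0, 0.0 → max 2.0
Smallest max regret = 0.8 → Highway.

Highway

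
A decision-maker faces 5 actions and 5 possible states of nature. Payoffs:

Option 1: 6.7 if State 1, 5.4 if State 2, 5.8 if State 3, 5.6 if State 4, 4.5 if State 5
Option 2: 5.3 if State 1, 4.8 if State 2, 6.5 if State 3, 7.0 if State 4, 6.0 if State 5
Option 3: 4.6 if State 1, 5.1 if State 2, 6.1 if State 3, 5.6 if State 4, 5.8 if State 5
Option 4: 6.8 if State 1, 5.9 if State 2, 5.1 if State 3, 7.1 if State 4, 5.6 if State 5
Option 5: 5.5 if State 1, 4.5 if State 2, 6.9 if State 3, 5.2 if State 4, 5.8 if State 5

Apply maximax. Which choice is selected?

Option 4

Row maxima: Option 1=6.7, Option 2=7.0, Option 3=6.1, Option 4=7.1, Option 5=6.9
Best best-case = 7.1 → Option 4.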